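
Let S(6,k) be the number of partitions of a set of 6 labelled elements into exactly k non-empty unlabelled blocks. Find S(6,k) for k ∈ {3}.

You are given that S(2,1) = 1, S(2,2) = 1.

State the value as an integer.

i=3: T(3,1)=0+1·1=1 | T(3,2)=1+2·1=3 | T(3,3)=1+3·0=1
i=4: T(4,1)=0+1·1=1 | T(4,2)=1+2·3=7 | T(4,3)=3+3·1=6
i=5: T(5,2)=1+2·7=15 | T(5,3)=7+3·6=25
i=6: T(6,3)=15+3·25=90
Read S(6,3) = 90.

90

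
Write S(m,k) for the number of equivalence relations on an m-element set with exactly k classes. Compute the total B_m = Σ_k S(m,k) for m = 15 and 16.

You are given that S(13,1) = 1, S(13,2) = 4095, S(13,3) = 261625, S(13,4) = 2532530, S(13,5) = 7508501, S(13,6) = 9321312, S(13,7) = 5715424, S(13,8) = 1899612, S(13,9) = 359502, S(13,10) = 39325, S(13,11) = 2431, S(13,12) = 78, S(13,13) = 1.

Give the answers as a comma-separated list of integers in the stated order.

1382958545, 10480142147

@14  (14,1):1·1+0→1, (14,2):4095·2+1→8191, (14,3):261625·3+4095→788970, (14,4):2532530·4+261625→10391745, (14,5):7508501·5+2532530→40075035, (14,6):9321312·6+7508501→63436373, (14,7):5715424·7+9321312→49329280, (14,8):1899612·8+5715424→20912320, (14,9):359502·9+1899612→5135130, (14,10):39325·10+359502→752752, (14,11):2431·11+39325→66066, (14,12):78·12+2431→3367, (14,13):1·13+78→91, (14,14):0·14+1→1
@15  (15,1):1·1+0→1, (15,2):8191·2+1→16383, (15,3):788970·3+8191→2375101, (15,4):10391745·4+788970→42355950, (15,5):40075035·5+10391745→210766920, (15,6):63436373·6+40075035→420693273, (15,7):49329280·7+63436373→408741333, (15,8):20912320·8+49329280→216627840, (15,9):5135130·9+20912320→67128490, (15,10):752752·10+5135130→12662650, (15,11):66066·11+752752→1479478, (15,12):3367·12+66066→106470, (15,13):91·13+3367→4550, (15,14):1·14+91→105, (15,15):0·15+1→1
@16  (16,1):1·1+0→1, (16,2):16383·2+1→32767, (16,3):2375101·3+16383→7141686, (16,4):42355950·4+2375101→171798901, (16,5):210766920·5+42355950→1096190550, (16,6):420693273·6+210766920→2734926558, (16,7):408741333·7+420693273→3281882604, (16,8):216627840·8+408741333→2141764053, (16,9):67128490·9+216627840→820784250, (16,10):12662650·10+67128490→193754990, (16,11):1479478·11+12662650→28936908, (16,12):106470·12+1479478→2757118, (16,13):4550·13+106470→165620, (16,14):105·14+4550→6020, (16,15):1·15+105→120, (16,16):0·16+1→1
B_15 = ΣS(15,k) = 1+16383+2375101+42355950+210766920+420693273+408741333+216627840+67128490+12662650+1479478+106470+4550+105+1 = 1382958545
B_16 = ΣS(16,k) = 1+32767+7141686+171798901+1096190550+2734926558+3281882604+2141764053+820784250+193754990+28936908+2757118+165620+6020+120+1 = 10480142147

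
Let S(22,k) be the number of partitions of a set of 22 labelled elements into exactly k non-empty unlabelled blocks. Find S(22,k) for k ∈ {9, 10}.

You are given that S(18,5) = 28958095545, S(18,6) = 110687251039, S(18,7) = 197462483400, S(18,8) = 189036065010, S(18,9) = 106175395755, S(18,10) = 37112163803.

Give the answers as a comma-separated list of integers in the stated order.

@19  (19,6):110687251039·6+28958095545→693081601779, (19,7):197462483400·7+110687251039→1492924634839, (19,8):189036065010·8+197462483400→1709751003480, (19,9):106175395755·9+189036065010→1144614626805, (19,10):37112163803·10+106175395755→477297033785
@20  (20,7):1492924634839·7+693081601779→11143554045652, (20,8):1709751003480·8+1492924634839→15170932662679, (20,9):1144614626805·9+1709751003480→12011282644725, (20,10):477297033785·10+1144614626805→5917584964655
@21  (21,8):15170932662679·8+11143554045652→132511015347084, (21,9):12011282644725·9+15170932662679→123272476465204, (21,10):5917584964655·10+12011282644725→71187132291275
@22  (22,9):123272476465204·9+132511015347084→1241963303533920, (22,10):71187132291275·10+123272476465204→835143799377954
Read S(22,9) = 1241963303533920, S(22,10) = 835143799377954.

1241963303533920, 835143799377954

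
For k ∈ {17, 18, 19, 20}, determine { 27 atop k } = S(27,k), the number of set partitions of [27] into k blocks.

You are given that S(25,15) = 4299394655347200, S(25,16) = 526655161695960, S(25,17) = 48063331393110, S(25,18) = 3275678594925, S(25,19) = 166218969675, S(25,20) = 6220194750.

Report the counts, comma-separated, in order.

r26: T_26,16=16×526655161695960+4299394655347200=12725877242482560; T_26,17=17×48063331393110+526655161695960=1343731795378830; T_26,18=18×3275678594925+48063331393110=107025546101760; T_26,19=19×166218969675+3275678594925=6433839018750; T_26,20=20×6220194750+166218969675=290622864675
r27: T_27,17=17×1343731795378830+12725877242482560=35569317763922670; T_27,18=18×107025546101760+1343731795378830=3270191625210510; T_27,19=19×6433839018750+107025546101760=229268487458010; T_27,20=20×290622864675+6433839018750=12246296312250
Read S(27,17) = 35569317763922670, S(27,18) = 3270191625210510, S(27,19) = 229268487458010, S(27,20) = 12246296312250.

35569317763922670, 3270191625210510, 229268487458010, 12246296312250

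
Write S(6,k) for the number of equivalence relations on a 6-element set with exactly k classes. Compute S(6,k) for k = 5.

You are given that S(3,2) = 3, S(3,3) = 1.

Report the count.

row 4: T[4][3]=3·1+3=6  T[4][4]=4·0+1=1
row 5: T[5][4]=4·1+6=10  T[5][5]=5·0+1=1
row 6: T[6][5]=5·1+10=15
Read S(6,5) = 15.

15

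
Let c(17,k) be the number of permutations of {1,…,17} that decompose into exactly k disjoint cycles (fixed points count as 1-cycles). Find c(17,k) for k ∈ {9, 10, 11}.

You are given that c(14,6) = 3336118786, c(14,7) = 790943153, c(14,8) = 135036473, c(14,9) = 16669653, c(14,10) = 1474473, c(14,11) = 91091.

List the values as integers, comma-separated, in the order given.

185953177553, 23057159840, 2185031420

@15  (15,7):790943153·14+3336118786→14409322928, (15,8):135036473·14+790943153→2681453775, (15,9):16669653·14+135036473→368411615, (15,10):1474473·14+16669653→37312275, (15,11):91091·14+1474473→2749747
@16  (16,8):2681453775·15+14409322928→54631129553, (16,9):368411615·15+2681453775→8207628000, (16,10):37312275·15+368411615→928095740, (16,11):2749747·15+37312275→78558480
@17  (17,9):8207628000·16+54631129553→185953177553, (17,10):928095740·16+8207628000→23057159840, (17,11):78558480·16+928095740→2185031420
Read c(17,9) = 185953177553, c(17,10) = 23057159840, c(17,11) = 2185031420.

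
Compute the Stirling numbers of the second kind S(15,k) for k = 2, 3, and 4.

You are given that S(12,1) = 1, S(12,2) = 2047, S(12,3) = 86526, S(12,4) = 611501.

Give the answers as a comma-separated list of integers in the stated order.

@13  (13,1):1·1+0→1, (13,2):2047·2+1→4095, (13,3):86526·3+2047→261625, (13,4):611501·4+86526→2532530
@14  (14,1):1·1+0→1, (14,2):4095·2+1→8191, (14,3):261625·3+4095→788970, (14,4):2532530·4+261625→10391745
@15  (15,2):8191·2+1→16383, (15,3):788970·3+8191→2375101, (15,4):10391745·4+788970→42355950
Read S(15,2) = 16383, S(15,3) = 2375101, S(15,4) = 42355950.

16383, 2375101, 42355950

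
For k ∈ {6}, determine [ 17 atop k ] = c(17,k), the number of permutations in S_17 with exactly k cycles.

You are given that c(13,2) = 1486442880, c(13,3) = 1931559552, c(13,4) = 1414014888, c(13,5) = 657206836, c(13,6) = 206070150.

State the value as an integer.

row 14: T[14][3]=13·1931559552+1486442880=26596717056  T[14][4]=13·1414014888+1931559552=20313753096  T[14][5]=13·657206836+1414014888=9957703756  T[14][6]=13·206070150+657206836=3336118786
row 15: T[15][4]=14·20313753096+26596717056=310989260400  T[15][5]=14·9957703756+20313753096=159721605680  T[15][6]=14·3336118786+9957703756=56663366760
row 16: T[16][5]=15·159721605680+310989260400=2706813345600  T[16][6]=15·56663366760+159721605680=1009672107080
row 17: T[17][6]=16·1009672107080+2706813345600=18861567058880
Read c(17,6) = 18861567058880.

18861567058880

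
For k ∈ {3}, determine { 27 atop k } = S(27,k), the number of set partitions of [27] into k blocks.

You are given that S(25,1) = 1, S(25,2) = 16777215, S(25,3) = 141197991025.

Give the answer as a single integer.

1270865805301

r26: T_26,2=2×16777215+1=33554431; T_26,3=3×141197991025+16777215=423610750290
r27: T_27,3=3×423610750290+33554431=1270865805301
Read S(27,3) = 1270865805301.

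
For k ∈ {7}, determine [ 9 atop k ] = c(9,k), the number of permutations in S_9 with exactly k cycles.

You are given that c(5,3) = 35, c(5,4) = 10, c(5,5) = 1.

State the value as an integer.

r6: T_6,4=5×10+35=85; T_6,5=5×1+10=15; T_6,6=5×0+1=1
r7: T_7,5=6×15+85=175; T_7,6=6×1+15=21; T_7,7=6×0+1=1
r8: T_8,6=7×21+175=322; T_8,7=7×1+21=28
r9: T_9,7=8×28+322=546
Read c(9,7) = 546.

546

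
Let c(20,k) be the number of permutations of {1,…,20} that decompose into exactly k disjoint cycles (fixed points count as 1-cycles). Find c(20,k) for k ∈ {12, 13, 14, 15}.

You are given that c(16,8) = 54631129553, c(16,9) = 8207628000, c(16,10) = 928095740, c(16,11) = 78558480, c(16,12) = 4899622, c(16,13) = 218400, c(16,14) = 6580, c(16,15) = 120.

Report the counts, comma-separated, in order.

row 17: T[17][9]=16·8207628000+54631129553=185953177553  T[17][10]=16·928095740+8207628000=23057159840  T[17][11]=16·78558480+928095740=2185031420  T[17][12]=16·4899622+78558480=156952432  T[17][13]=16·218400+4899622=8394022  T[17][14]=16·6580+218400=323680  T[17][15]=16·120+6580=8500
row 18: T[18][10]=17·23057159840+185953177553=577924894833  T[18][11]=17·2185031420+23057159840=60202693980  T[18][12]=17·156952432+2185031420=4853222764  T[18][13]=17·8394022+156952432=299650806  T[18][14]=17·323680+8394022=13896582  T[18][15]=17·8500+323680=468180
row 19: T[19][11]=18·60202693980+577924894833=1661573386473  T[19][12]=18·4853222764+60202693980=147560703732  T[19][13]=18·299650806+4853222764=10246937272  T[19][14]=18·13896582+299650806=549789282  T[19][15]=18·468180+13896582=22323822
row 20: T[20][12]=19·147560703732+1661573386473=4465226757381  T[20][13]=19·10246937272+147560703732=342252511900  T[20][14]=19·549789282+10246937272=20692933630  T[20][15]=19·22323822+549789282=973941900
Read c(20,12) = 4465226757381, c(20,13) = 342252511900, c(20,14) = 20692933630, c(20,15) = 973941900.

4465226757381, 342252511900, 20692933630, 973941900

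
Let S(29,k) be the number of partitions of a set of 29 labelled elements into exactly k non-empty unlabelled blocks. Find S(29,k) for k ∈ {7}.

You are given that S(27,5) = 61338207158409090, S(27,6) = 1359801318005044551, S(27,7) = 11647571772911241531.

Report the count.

[28] T[28,6]:6*1359801318005044551+61338207158409090=8220146115188676396 · T[28,7]:7*11647571772911241531+1359801318005044551=82892803728383735268
[29] T[29,7]:7*82892803728383735268+8220146115188676396=588469772213874823272
Read S(29,7) = 588469772213874823272.

588469772213874823272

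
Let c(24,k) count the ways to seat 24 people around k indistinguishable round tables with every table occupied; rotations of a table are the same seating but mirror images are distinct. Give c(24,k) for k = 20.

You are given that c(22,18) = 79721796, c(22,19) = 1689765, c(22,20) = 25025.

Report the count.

[23] T[23,19]:22*1689765+79721796=116896626 · T[23,20]:22*25025+1689765=2240315
[24] T[24,20]:23*2240315+116896626=168423871
Read c(24,20) = 168423871.

168423871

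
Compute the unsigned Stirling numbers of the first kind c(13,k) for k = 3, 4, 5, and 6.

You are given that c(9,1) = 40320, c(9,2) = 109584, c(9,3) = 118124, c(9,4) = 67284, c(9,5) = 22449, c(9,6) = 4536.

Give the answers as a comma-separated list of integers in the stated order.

i=10: T(10,1)=0+9·40320=362880 | T(10,2)=40320+9·109584=1026576 | T(10,3)=109584+9·118124=1172700 | T(10,4)=118124+9·67284=723680 | T(10,5)=67284+9·22449=269325 | T(10,6)=22449+9·4536=63273
i=11: T(11,1)=0+10·362880=3628800 | T(11,2)=362880+10·1026576=10628640 | T(11,3)=1026576+10·1172700=12753576 | T(11,4)=1172700+10·723680=8409500 | T(11,5)=723680+10·269325=3416930 | T(11,6)=269325+10·63273=902055
i=12: T(12,2)=3628800+11·10628640=120543840 | T(12,3)=10628640+11·12753576=150917976 | T(12,4)=12753576+11·8409500=105258076 | T(12,5)=8409500+11·3416930=45995730 | T(12,6)=3416930+11·902055=13339535
i=13: T(13,3)=120543840+12·150917976=1931559552 | T(13,4)=150917976+12·105258076=1414014888 | T(13,5)=105258076+12·45995730=657206836 | T(13,6)=45995730+12·13339535=206070150
Read c(13,3) = 1931559552, c(13,4) = 1414014888, c(13,5) = 657206836, c(13,6) = 206070150.

1931559552, 1414014888, 657206836, 206070150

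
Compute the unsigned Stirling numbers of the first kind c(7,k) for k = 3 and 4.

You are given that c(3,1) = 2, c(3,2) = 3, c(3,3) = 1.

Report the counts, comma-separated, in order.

1624, 735

row 4: T[4][1]=3·2+0=6  T[4][2]=3·3+2=11  T[4][3]=3·1+3=6  T[4][4]=3·0+1=1
row 5: T[5][1]=4·6+0=24  T[5][2]=4·11+6=50  T[5][3]=4·6+11=35  T[5][4]=4·1+6=10
row 6: T[6][2]=5·50+24=274  T[6][3]=5·35+50=225  T[6][4]=5·10+35=85
row 7: T[7][3]=6·225+274=1624  T[7][4]=6·85+225=735
Read c(7,3) = 1624, c(7,4) = 735.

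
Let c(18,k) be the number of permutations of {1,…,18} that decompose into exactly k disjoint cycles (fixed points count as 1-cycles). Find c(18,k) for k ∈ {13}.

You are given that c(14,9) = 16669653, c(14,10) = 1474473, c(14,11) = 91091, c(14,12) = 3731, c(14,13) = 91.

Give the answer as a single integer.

i=15: T(15,10)=16669653+14·1474473=37312275 | T(15,11)=1474473+14·91091=2749747 | T(15,12)=91091+14·3731=143325 | T(15,13)=3731+14·91=5005
i=16: T(16,11)=37312275+15·2749747=78558480 | T(16,12)=2749747+15·143325=4899622 | T(16,13)=143325+15·5005=218400
i=17: T(17,12)=78558480+16·4899622=156952432 | T(17,13)=4899622+16·218400=8394022
i=18: T(18,13)=156952432+17·8394022=299650806
Read c(18,13) = 299650806.

299650806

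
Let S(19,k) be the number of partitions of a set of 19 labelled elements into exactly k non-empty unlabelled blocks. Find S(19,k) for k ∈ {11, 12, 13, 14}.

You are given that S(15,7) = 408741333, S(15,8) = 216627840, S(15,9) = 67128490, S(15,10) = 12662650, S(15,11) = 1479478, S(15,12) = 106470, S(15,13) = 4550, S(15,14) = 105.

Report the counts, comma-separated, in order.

row 16: T[16][8]=8·216627840+408741333=2141764053  T[16][9]=9·67128490+216627840=820784250  T[16][10]=10·12662650+67128490=193754990  T[16][11]=11·1479478+12662650=28936908  T[16][12]=12·106470+1479478=2757118  T[16][13]=13·4550+106470=165620  T[16][14]=14·105+4550=6020
row 17: T[17][9]=9·820784250+2141764053=9528822303  T[17][10]=10·193754990+820784250=2758334150  T[17][11]=11·28936908+193754990=512060978  T[17][12]=12·2757118+28936908=62022324  T[17][13]=13·165620+2757118=4910178  T[17][14]=14·6020+165620=249900
row 18: T[18][10]=10·2758334150+9528822303=37112163803  T[18][11]=11·512060978+2758334150=8391004908  T[18][12]=12·62022324+512060978=1256328866  T[18][13]=13·4910178+62022324=125854638  T[18][14]=14·249900+4910178=8408778
row 19: T[19][11]=11·8391004908+37112163803=129413217791  T[19][12]=12·1256328866+8391004908=23466951300  T[19][13]=13·125854638+1256328866=2892439160  T[19][14]=14·8408778+125854638=243577530
Read S(19,11) = 129413217791, S(19,12) = 23466951300, S(19,13) = 2892439160, S(19,14) = 243577530.

129413217791, 23466951300, 2892439160, 243577530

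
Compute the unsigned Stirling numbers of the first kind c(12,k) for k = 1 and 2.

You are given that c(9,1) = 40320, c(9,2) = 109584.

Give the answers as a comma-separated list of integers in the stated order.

39916800, 120543840

i=10: T(10,1)=0+9·40320=362880 | T(10,2)=40320+9·109584=1026576
i=11: T(11,1)=0+10·362880=3628800 | T(11,2)=362880+10·1026576=10628640
i=12: T(12,1)=0+11·3628800=39916800 | T(12,2)=3628800+11·10628640=120543840
Read c(12,1) = 39916800, c(12,2) = 120543840.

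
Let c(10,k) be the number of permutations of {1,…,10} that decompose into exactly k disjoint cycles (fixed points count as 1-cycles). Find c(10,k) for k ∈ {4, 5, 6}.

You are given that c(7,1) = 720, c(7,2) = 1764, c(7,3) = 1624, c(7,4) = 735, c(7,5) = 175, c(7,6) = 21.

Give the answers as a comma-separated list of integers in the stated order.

723680, 269325, 63273

i=8: T(8,2)=720+7·1764=13068 | T(8,3)=1764+7·1624=13132 | T(8,4)=1624+7·735=6769 | T(8,5)=735+7·175=1960 | T(8,6)=175+7·21=322
i=9: T(9,3)=13068+8·13132=118124 | T(9,4)=13132+8·6769=67284 | T(9,5)=6769+8·1960=22449 | T(9,6)=1960+8·322=4536
i=10: T(10,4)=118124+9·67284=723680 | T(10,5)=67284+9·22449=269325 | T(10,6)=22449+9·4536=63273
Read c(10,4) = 723680, c(10,5) = 269325, c(10,6) = 63273.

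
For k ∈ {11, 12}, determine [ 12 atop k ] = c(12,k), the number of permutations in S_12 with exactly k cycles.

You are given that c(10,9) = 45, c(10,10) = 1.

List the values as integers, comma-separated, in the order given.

66, 1

i=11: T(11,10)=45+10·1=55 | T(11,11)=1+10·0=1
i=12: T(12,11)=55+11·1=66 | T(12,12)=1+11·0=1
Read c(12,11) = 66, c(12,12) = 1.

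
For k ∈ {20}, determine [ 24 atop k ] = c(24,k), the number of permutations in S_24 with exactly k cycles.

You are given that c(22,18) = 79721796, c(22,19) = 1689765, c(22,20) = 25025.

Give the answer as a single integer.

r23: T_23,19=22×1689765+79721796=116896626; T_23,20=22×25025+1689765=2240315
r24: T_24,20=23×2240315+116896626=168423871
Read c(24,20) = 168423871.

168423871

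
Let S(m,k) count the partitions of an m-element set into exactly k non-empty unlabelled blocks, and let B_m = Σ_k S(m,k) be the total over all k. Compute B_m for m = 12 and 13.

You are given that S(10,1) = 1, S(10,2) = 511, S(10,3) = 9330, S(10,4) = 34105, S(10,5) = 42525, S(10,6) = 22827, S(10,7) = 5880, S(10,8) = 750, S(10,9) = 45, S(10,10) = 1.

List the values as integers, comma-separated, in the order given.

4213597, 27644437

@11  (11,1):1·1+0→1, (11,2):511·2+1→1023, (11,3):9330·3+511→28501, (11,4):34105·4+9330→145750, (11,5):42525·5+34105→246730, (11,6):22827·6+42525→179487, (11,7):5880·7+22827→63987, (11,8):750·8+5880→11880, (11,9):45·9+750→1155, (11,10):1·10+45→55, (11,11):0·11+1→1
@12  (12,1):1·1+0→1, (12,2):1023·2+1→2047, (12,3):28501·3+1023→86526, (12,4):145750·4+28501→611501, (12,5):246730·5+145750→1379400, (12,6):179487·6+246730→1323652, (12,7):63987·7+179487→627396, (12,8):11880·8+63987→159027, (12,9):1155·9+11880→22275, (12,10):55·10+1155→1705, (12,11):1·11+55→66, (12,12):0·12+1→1
@13  (13,1):1·1+0→1, (13,2):2047·2+1→4095, (13,3):86526·3+2047→261625, (13,4):611501·4+86526→2532530, (13,5):1379400·5+611501→7508501, (13,6):1323652·6+1379400→9321312, (13,7):627396·7+1323652→5715424, (13,8):159027·8+627396→1899612, (13,9):22275·9+159027→359502, (13,10):1705·10+22275→39325, (13,11):66·11+1705→2431, (13,12):1·12+66→78, (13,13):0·13+1→1
B_12 = ΣS(12,k) = 1+2047+86526+611501+1379400+1323652+627396+159027+22275+1705+66+1 = 4213597
B_13 = ΣS(13,k) = 1+4095+261625+2532530+7508501+9321312+5715424+1899612+359502+39325+2431+78+1 = 27644437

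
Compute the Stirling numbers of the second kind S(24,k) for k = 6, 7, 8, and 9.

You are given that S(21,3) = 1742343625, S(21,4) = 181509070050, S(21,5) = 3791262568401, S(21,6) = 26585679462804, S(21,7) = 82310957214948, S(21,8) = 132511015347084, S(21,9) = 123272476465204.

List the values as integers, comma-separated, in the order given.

6090236036084530, 31677463851804540, 82318282158320505, 120622574326072500

@22  (22,4):181509070050·4+1742343625→727778623825, (22,5):3791262568401·5+181509070050→19137821912055, (22,6):26585679462804·6+3791262568401→163305339345225, (22,7):82310957214948·7+26585679462804→602762379967440, (22,8):132511015347084·8+82310957214948→1142399079991620, (22,9):123272476465204·9+132511015347084→1241963303533920
@23  (23,5):19137821912055·5+727778623825→96416888184100, (23,6):163305339345225·6+19137821912055→998969857983405, (23,7):602762379967440·7+163305339345225→4382641999117305, (23,8):1142399079991620·8+602762379967440→9741955019900400, (23,9):1241963303533920·9+1142399079991620→12320068811796900
@24  (24,6):998969857983405·6+96416888184100→6090236036084530, (24,7):4382641999117305·7+998969857983405→31677463851804540, (24,8):9741955019900400·8+4382641999117305→82318282158320505, (24,9):12320068811796900·9+9741955019900400→120622574326072500
Read S(24,6) = 6090236036084530, S(24,7) = 31677463851804540, S(24,8) = 82318282158320505, S(24,9) = 120622574326072500.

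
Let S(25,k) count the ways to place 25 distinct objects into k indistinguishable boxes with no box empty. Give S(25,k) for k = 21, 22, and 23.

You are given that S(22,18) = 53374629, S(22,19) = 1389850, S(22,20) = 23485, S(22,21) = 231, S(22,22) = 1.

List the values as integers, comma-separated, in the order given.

@23  (23,19):1389850·19+53374629→79781779, (23,20):23485·20+1389850→1859550, (23,21):231·21+23485→28336, (23,22):1·22+231→253, (23,23):0·23+1→1
@24  (24,20):1859550·20+79781779→116972779, (24,21):28336·21+1859550→2454606, (24,22):253·22+28336→33902, (24,23):1·23+253→276
@25  (25,21):2454606·21+116972779→168519505, (25,22):33902·22+2454606→3200450, (25,23):276·23+33902→40250
Read S(25,21) = 168519505, S(25,22) = 3200450, S(25,23) = 40250.

168519505, 3200450, 40250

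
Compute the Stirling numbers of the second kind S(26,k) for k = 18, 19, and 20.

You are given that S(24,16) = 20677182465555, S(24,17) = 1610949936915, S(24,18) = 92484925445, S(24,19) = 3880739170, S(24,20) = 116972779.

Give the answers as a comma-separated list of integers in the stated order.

[25] T[25,17]:17*1610949936915+20677182465555=48063331393110 · T[25,18]:18*92484925445+1610949936915=3275678594925 · T[25,19]:19*3880739170+92484925445=166218969675 · T[25,20]:20*116972779+3880739170=6220194750
[26] T[26,18]:18*3275678594925+48063331393110=107025546101760 · T[26,19]:19*166218969675+3275678594925=6433839018750 · T[26,20]:20*6220194750+166218969675=290622864675
Read S(26,18) = 107025546101760, S(26,19) = 6433839018750, S(26,20) = 290622864675.

107025546101760, 6433839018750, 290622864675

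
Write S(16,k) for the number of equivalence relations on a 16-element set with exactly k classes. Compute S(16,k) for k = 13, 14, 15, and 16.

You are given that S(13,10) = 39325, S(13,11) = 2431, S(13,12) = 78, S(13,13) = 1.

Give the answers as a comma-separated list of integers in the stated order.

165620, 6020, 120, 1

@14  (14,11):2431·11+39325→66066, (14,12):78·12+2431→3367, (14,13):1·13+78→91, (14,14):0·14+1→1
@15  (15,12):3367·12+66066→106470, (15,13):91·13+3367→4550, (15,14):1·14+91→105, (15,15):0·15+1→1
@16  (16,13):4550·13+106470→165620, (16,14):105·14+4550→6020, (16,15):1·15+105→120, (16,16):0·16+1→1
Read S(16,13) = 165620, S(16,14) = 6020, S(16,15) = 120, S(16,16) = 1.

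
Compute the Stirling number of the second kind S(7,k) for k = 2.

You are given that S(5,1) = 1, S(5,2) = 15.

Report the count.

r6: T_6,1=1×1+0=1; T_6,2=2×15+1=31
r7: T_7,2=2×31+1=63
Read S(7,2) = 63.

63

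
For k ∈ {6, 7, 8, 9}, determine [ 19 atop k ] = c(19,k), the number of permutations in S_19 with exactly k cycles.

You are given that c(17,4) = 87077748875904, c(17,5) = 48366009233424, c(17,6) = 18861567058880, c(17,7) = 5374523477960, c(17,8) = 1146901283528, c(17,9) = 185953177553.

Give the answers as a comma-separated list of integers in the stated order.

@18  (18,5):48366009233424·17+87077748875904→909299905844112, (18,6):18861567058880·17+48366009233424→369012649234384, (18,7):5374523477960·17+18861567058880→110228466184200, (18,8):1146901283528·17+5374523477960→24871845297936, (18,9):185953177553·17+1146901283528→4308105301929
@19  (19,6):369012649234384·18+909299905844112→7551527592063024, (19,7):110228466184200·18+369012649234384→2353125040549984, (19,8):24871845297936·18+110228466184200→557921681547048, (19,9):4308105301929·18+24871845297936→102417740732658
Read c(19,6) = 7551527592063024, c(19,7) = 2353125040549984, c(19,8) = 557921681547048, c(19,9) = 102417740732658.

7551527592063024, 2353125040549984, 557921681547048, 102417740732658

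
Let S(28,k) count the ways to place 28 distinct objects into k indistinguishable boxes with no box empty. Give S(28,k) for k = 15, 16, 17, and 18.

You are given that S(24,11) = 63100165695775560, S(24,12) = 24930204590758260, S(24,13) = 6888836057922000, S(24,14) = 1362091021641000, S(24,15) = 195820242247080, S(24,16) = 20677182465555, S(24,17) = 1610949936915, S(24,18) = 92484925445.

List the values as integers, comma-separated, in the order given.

row 25: T[25][12]=12·24930204590758260+63100165695775560=362262620784874680  T[25][13]=13·6888836057922000+24930204590758260=114485073343744260  T[25][14]=14·1362091021641000+6888836057922000=25958110360896000  T[25][15]=15·195820242247080+1362091021641000=4299394655347200  T[25][16]=16·20677182465555+195820242247080=526655161695960  T[25][17]=17·1610949936915+20677182465555=48063331393110  T[25][18]=18·92484925445+1610949936915=3275678594925
row 26: T[26][13]=13·114485073343744260+362262620784874680=1850568574253550060  T[26][14]=14·25958110360896000+114485073343744260=477898618396288260  T[26][15]=15·4299394655347200+25958110360896000=90449030191104000  T[26][16]=16·526655161695960+4299394655347200=12725877242482560  T[26][17]=17·48063331393110+526655161695960=1343731795378830  T[26][18]=18·3275678594925+48063331393110=107025546101760
row 27: T[27][14]=14·477898618396288260+1850568574253550060=8541149231801585700  T[27][15]=15·90449030191104000+477898618396288260=1834634071262848260  T[27][16]=16·12725877242482560+90449030191104000=294063066070824960  T[27][17]=17·1343731795378830+12725877242482560=35569317763922670  T[27][18]=18·107025546101760+1343731795378830=3270191625210510
row 28: T[28][15]=15·1834634071262848260+8541149231801585700=36060660300744309600  T[28][16]=16·294063066070824960+1834634071262848260=6539643128396047620  T[28][17]=17·35569317763922670+294063066070824960=898741468057510350  T[28][18]=18·3270191625210510+35569317763922670=94432767017711850
Read S(28,15) = 36060660300744309600, S(28,16) = 6539643128396047620, S(28,17) = 898741468057510350, S(28,18) = 94432767017711850.

36060660300744309600, 6539643128396047620, 898741468057510350, 94432767017711850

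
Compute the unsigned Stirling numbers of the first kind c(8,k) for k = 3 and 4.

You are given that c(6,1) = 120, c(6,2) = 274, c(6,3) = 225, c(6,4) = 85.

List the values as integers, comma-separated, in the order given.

[7] T[7,2]:6*274+120=1764 · T[7,3]:6*225+274=1624 · T[7,4]:6*85+225=735
[8] T[8,3]:7*1624+1764=13132 · T[8,4]:7*735+1624=6769
Read c(8,3) = 13132, c(8,4) = 6769.

13132, 6769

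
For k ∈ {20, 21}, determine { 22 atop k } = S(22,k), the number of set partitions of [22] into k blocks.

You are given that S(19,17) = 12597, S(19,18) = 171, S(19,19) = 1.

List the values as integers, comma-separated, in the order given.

[20] T[20,18]:18*171+12597=15675 · T[20,19]:19*1+171=190 · T[20,20]:20*0+1=1
[21] T[21,19]:19*190+15675=19285 · T[21,20]:20*1+190=210 · T[21,21]:21*0+1=1
[22] T[22,20]:20*210+19285=23485 · T[22,21]:21*1+210=231
Read S(22,20) = 23485, S(22,21) = 231.

23485, 231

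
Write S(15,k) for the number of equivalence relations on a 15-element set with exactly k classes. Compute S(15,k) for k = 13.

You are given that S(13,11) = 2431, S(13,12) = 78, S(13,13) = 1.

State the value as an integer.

[14] T[14,12]:12*78+2431=3367 · T[14,13]:13*1+78=91
[15] T[15,13]:13*91+3367=4550
Read S(15,13) = 4550.

4550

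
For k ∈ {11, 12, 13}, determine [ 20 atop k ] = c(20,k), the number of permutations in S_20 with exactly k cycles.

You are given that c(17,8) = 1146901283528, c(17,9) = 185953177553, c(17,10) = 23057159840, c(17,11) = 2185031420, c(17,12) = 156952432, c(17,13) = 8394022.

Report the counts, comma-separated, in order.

46280647751910, 4465226757381, 342252511900

row 18: T[18][9]=17·185953177553+1146901283528=4308105301929  T[18][10]=17·23057159840+185953177553=577924894833  T[18][11]=17·2185031420+23057159840=60202693980  T[18][12]=17·156952432+2185031420=4853222764  T[18][13]=17·8394022+156952432=299650806
row 19: T[19][10]=18·577924894833+4308105301929=14710753408923  T[19][11]=18·60202693980+577924894833=1661573386473  T[19][12]=18·4853222764+60202693980=147560703732  T[19][13]=18·299650806+4853222764=10246937272
row 20: T[20][11]=19·1661573386473+14710753408923=46280647751910  T[20][12]=19·147560703732+1661573386473=4465226757381  T[20][13]=19·10246937272+147560703732=342252511900
Read c(20,11) = 46280647751910, c(20,12) = 4465226757381, c(20,13) = 342252511900.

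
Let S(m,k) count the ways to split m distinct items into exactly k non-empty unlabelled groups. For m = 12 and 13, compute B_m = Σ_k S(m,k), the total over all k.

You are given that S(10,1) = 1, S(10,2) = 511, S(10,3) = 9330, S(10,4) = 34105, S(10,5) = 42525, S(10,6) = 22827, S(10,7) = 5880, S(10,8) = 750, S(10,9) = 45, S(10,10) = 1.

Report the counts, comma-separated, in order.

4213597, 27644437

[11] T[11,1]:1*1+0=1 · T[11,2]:2*511+1=1023 · T[11,3]:3*9330+511=28501 · T[11,4]:4*34105+9330=145750 · T[11,5]:5*42525+34105=246730 · T[11,6]:6*22827+42525=179487 · T[11,7]:7*5880+22827=63987 · T[11,8]:8*750+5880=11880 · T[11,9]:9*45+750=1155 · T[11,10]:10*1+45=55 · T[11,11]:11*0+1=1
[12] T[12,1]:1*1+0=1 · T[12,2]:2*1023+1=2047 · T[12,3]:3*28501+1023=86526 · T[12,4]:4*145750+28501=611501 · T[12,5]:5*246730+145750=1379400 · T[12,6]:6*179487+246730=1323652 · T[12,7]:7*63987+179487=627396 · T[12,8]:8*11880+63987=159027 · T[12,9]:9*1155+11880=22275 · T[12,10]:10*55+1155=1705 · T[12,11]:11*1+55=66 · T[12,12]:12*0+1=1
[13] T[13,1]:1*1+0=1 · T[13,2]:2*2047+1=4095 · T[13,3]:3*86526+2047=261625 · T[13,4]:4*611501+86526=2532530 · T[13,5]:5*1379400+611501=7508501 · T[13,6]:6*1323652+1379400=9321312 · T[13,7]:7*627396+1323652=5715424 · T[13,8]:8*159027+627396=1899612 · T[13,9]:9*22275+159027=359502 · T[13,10]:10*1705+22275=39325 · T[13,11]:11*66+1705=2431 · T[13,12]:12*1+66=78 · T[13,13]:13*0+1=1
B_12 = ΣS(12,k) = 1+2047+86526+611501+1379400+1323652+627396+159027+22275+1705+66+1 = 4213597
B_13 = ΣS(13,k) = 1+4095+261625+2532530+7508501+9321312+5715424+1899612+359502+39325+2431+78+1 = 27644437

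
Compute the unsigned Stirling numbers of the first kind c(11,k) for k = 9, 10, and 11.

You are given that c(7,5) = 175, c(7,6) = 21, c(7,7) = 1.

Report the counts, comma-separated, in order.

@8  (8,6):21·7+175→322, (8,7):1·7+21→28, (8,8):0·7+1→1
@9  (9,7):28·8+322→546, (9,8):1·8+28→36, (9,9):0·8+1→1
@10  (10,8):36·9+546→870, (10,9):1·9+36→45, (10,10):0·9+1→1
@11  (11,9):45·10+870→1320, (11,10):1·10+45→55, (11,11):0·10+1→1
Read c(11,9) = 1320, c(11,10) = 55, c(11,11) = 1.

1320, 55, 1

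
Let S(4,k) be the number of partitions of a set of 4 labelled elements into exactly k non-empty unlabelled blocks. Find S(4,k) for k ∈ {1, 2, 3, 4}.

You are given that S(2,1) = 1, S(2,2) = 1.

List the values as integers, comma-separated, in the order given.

@3  (3,1):1·1+0→1, (3,2):1·2+1→3, (3,3):0·3+1→1
@4  (4,1):1·1+0→1, (4,2):3·2+1→7, (4,3):1·3+3→6, (4,4):0·4+1→1
Read S(4,1) = 1, S(4,2) = 7, S(4,3) = 6, S(4,4) = 1.

1, 7, 6, 1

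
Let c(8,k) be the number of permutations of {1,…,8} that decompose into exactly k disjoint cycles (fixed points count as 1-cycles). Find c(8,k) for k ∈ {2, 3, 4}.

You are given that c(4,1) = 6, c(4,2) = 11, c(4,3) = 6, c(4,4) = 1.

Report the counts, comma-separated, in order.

13068, 13132, 6769

r5: T_5,1=4×6+0=24; T_5,2=4×11+6=50; T_5,3=4×6+11=35; T_5,4=4×1+6=10
r6: T_6,1=5×24+0=120; T_6,2=5×50+24=274; T_6,3=5×35+50=225; T_6,4=5×10+35=85
r7: T_7,1=6×120+0=720; T_7,2=6×274+120=1764; T_7,3=6×225+274=1624; T_7,4=6×85+225=735
r8: T_8,2=7×1764+720=13068; T_8,3=7×1624+1764=13132; T_8,4=7×735+1624=6769
Read c(8,2) = 13068, c(8,3) = 13132, c(8,4) = 6769.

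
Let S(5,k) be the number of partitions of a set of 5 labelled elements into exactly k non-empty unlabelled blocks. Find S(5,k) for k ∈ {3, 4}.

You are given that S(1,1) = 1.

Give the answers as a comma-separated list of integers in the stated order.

25, 10

row 2: T[2][1]=1·1+0=1  T[2][2]=2·0+1=1
row 3: T[3][1]=1·1+0=1  T[3][2]=2·1+1=3  T[3][3]=3·0+1=1
row 4: T[4][2]=2·3+1=7  T[4][3]=3·1+3=6  T[4][4]=4·0+1=1
row 5: T[5][3]=3·6+7=25  T[5][4]=4·1+6=10
Read S(5,3) = 25, S(5,4) = 10.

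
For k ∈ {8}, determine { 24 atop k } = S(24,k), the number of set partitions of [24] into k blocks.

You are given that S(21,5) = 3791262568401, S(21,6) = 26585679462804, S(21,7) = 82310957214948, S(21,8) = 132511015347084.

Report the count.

row 22: T[22][6]=6·26585679462804+3791262568401=163305339345225  T[22][7]=7·82310957214948+26585679462804=602762379967440  T[22][8]=8·132511015347084+82310957214948=1142399079991620
row 23: T[23][7]=7·602762379967440+163305339345225=4382641999117305  T[23][8]=8·1142399079991620+602762379967440=9741955019900400
row 24: T[24][8]=8·9741955019900400+4382641999117305=82318282158320505
Read S(24,8) = 82318282158320505.

82318282158320505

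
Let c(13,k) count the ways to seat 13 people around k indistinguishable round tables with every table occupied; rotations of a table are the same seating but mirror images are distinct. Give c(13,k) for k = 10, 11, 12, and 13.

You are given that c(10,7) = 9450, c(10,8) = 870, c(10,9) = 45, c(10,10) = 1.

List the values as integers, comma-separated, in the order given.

row 11: T[11][8]=10·870+9450=18150  T[11][9]=10·45+870=1320  T[11][10]=10·1+45=55  T[11][11]=10·0+1=1
row 12: T[12][9]=11·1320+18150=32670  T[12][10]=11·55+1320=1925  T[12][11]=11·1+55=66  T[12][12]=11·0+1=1
row 13: T[13][10]=12·1925+32670=55770  T[13][11]=12·66+1925=2717  T[13][12]=12·1+66=78  T[13][13]=12·0+1=1
Read c(13,10) = 55770, c(13,11) = 2717, c(13,12) = 78, c(13,13) = 1.

55770, 2717, 78, 1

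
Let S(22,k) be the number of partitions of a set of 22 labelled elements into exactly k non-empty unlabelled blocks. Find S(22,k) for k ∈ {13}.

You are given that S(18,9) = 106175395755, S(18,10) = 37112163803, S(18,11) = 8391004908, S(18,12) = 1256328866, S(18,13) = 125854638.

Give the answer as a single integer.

[19] T[19,10]:10*37112163803+106175395755=477297033785 · T[19,11]:11*8391004908+37112163803=129413217791 · T[19,12]:12*1256328866+8391004908=23466951300 · T[19,13]:13*125854638+1256328866=2892439160
[20] T[20,11]:11*129413217791+477297033785=1900842429486 · T[20,12]:12*23466951300+129413217791=411016633391 · T[20,13]:13*2892439160+23466951300=61068660380
[21] T[21,12]:12*411016633391+1900842429486=6833042030178 · T[21,13]:13*61068660380+411016633391=1204909218331
[22] T[22,13]:13*1204909218331+6833042030178=22496861868481
Read S(22,13) = 22496861868481.

22496861868481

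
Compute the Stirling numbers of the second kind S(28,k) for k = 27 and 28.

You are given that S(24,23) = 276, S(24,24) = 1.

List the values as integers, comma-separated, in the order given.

r25: T_25,24=24×1+276=300; T_25,25=25×0+1=1
r26: T_26,25=25×1+300=325; T_26,26=26×0+1=1
r27: T_27,26=26×1+325=351; T_27,27=27×0+1=1
r28: T_28,27=27×1+351=378; T_28,28=28×0+1=1
Read S(28,27) = 378, S(28,28) = 1.

378, 1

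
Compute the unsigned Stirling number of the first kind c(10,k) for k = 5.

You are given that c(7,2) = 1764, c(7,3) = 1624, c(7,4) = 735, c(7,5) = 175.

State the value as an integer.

[8] T[8,3]:7*1624+1764=13132 · T[8,4]:7*735+1624=6769 · T[8,5]:7*175+735=1960
[9] T[9,4]:8*6769+13132=67284 · T[9,5]:8*1960+6769=22449
[10] T[10,5]:9*22449+67284=269325
Read c(10,5) = 269325.

269325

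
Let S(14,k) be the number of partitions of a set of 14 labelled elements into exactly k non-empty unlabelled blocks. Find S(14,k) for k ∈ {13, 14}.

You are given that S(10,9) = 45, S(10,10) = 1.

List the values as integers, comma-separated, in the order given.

@11  (11,10):1·10+45→55, (11,11):0·11+1→1
@12  (12,11):1·11+55→66, (12,12):0·12+1→1
@13  (13,12):1·12+66→78, (13,13):0·13+1→1
@14  (14,13):1·13+78→91, (14,14):0·14+1→1
Read S(14,13) = 91, S(14,14) = 1.

91, 1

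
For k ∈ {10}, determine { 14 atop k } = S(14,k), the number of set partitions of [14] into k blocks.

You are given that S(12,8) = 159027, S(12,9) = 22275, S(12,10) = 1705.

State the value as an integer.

row 13: T[13][9]=9·22275+159027=359502  T[13][10]=10·1705+22275=39325
row 14: T[14][10]=10·39325+359502=752752
Read S(14,10) = 752752.

752752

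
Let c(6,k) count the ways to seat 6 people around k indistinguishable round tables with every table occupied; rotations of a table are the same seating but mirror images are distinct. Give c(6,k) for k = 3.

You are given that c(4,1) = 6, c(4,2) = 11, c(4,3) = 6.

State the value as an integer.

[5] T[5,2]:4*11+6=50 · T[5,3]:4*6+11=35
[6] T[6,3]:5*35+50=225
Read c(6,3) = 225.

225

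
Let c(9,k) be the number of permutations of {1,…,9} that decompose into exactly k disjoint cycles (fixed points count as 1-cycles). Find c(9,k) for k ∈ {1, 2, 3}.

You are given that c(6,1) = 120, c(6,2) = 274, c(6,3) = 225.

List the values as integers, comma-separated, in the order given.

i=7: T(7,1)=0+6·120=720 | T(7,2)=120+6·274=1764 | T(7,3)=274+6·225=1624
i=8: T(8,1)=0+7·720=5040 | T(8,2)=720+7·1764=13068 | T(8,3)=1764+7·1624=13132
i=9: T(9,1)=0+8·5040=40320 | T(9,2)=5040+8·13068=109584 | T(9,3)=13068+8·13132=118124
Read c(9,1) = 40320, c(9,2) = 109584, c(9,3) = 118124.

40320, 109584, 118124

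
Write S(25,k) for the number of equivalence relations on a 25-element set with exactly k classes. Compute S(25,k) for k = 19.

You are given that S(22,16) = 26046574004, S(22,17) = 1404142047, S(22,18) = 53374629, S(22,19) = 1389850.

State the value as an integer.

166218969675

i=23: T(23,17)=26046574004+17·1404142047=49916988803 | T(23,18)=1404142047+18·53374629=2364885369 | T(23,19)=53374629+19·1389850=79781779
i=24: T(24,18)=49916988803+18·2364885369=92484925445 | T(24,19)=2364885369+19·79781779=3880739170
i=25: T(25,19)=92484925445+19·3880739170=166218969675
Read S(25,19) = 166218969675.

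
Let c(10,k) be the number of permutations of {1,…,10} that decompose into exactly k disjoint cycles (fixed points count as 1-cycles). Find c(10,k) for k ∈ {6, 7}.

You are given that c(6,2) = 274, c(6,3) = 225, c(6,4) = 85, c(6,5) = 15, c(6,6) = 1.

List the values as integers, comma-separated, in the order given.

@7  (7,3):225·6+274→1624, (7,4):85·6+225→735, (7,5):15·6+85→175, (7,6):1·6+15→21, (7,7):0·6+1→1
@8  (8,4):735·7+1624→6769, (8,5):175·7+735→1960, (8,6):21·7+175→322, (8,7):1·7+21→28
@9  (9,5):1960·8+6769→22449, (9,6):322·8+1960→4536, (9,7):28·8+322→546
@10  (10,6):4536·9+22449→63273, (10,7):546·9+4536→9450
Read c(10,6) = 63273, c(10,7) = 9450.

63273, 9450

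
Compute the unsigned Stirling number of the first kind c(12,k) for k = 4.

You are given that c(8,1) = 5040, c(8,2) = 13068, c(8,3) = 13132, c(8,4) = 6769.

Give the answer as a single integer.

row 9: T[9][1]=8·5040+0=40320  T[9][2]=8·13068+5040=109584  T[9][3]=8·13132+13068=118124  T[9][4]=8·6769+13132=67284
row 10: T[10][2]=9·109584+40320=1026576  T[10][3]=9·118124+109584=1172700  T[10][4]=9·67284+118124=723680
row 11: T[11][3]=10·1172700+1026576=12753576  T[11][4]=10·723680+1172700=8409500
row 12: T[12][4]=11·8409500+12753576=105258076
Read c(12,4) = 105258076.

105258076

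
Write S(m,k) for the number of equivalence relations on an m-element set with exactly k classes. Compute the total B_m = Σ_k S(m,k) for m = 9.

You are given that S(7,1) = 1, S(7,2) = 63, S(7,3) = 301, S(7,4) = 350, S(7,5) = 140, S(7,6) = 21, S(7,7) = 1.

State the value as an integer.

21147

i=8: T(8,1)=0+1·1=1 | T(8,2)=1+2·63=127 | T(8,3)=63+3·301=966 | T(8,4)=301+4·350=1701 | T(8,5)=350+5·140=1050 | T(8,6)=140+6·21=266 | T(8,7)=21+7·1=28 | T(8,8)=1+8·0=1
i=9: T(9,1)=0+1·1=1 | T(9,2)=1+2·127=255 | T(9,3)=127+3·966=3025 | T(9,4)=966+4·1701=7770 | T(9,5)=1701+5·1050=6951 | T(9,6)=1050+6·266=2646 | T(9,7)=266+7·28=462 | T(9,8)=28+8·1=36 | T(9,9)=1+9·0=1
B_9 = ΣS(9,k) = 1+255+3025+7770+6951+2646+462+36+1 = 21147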